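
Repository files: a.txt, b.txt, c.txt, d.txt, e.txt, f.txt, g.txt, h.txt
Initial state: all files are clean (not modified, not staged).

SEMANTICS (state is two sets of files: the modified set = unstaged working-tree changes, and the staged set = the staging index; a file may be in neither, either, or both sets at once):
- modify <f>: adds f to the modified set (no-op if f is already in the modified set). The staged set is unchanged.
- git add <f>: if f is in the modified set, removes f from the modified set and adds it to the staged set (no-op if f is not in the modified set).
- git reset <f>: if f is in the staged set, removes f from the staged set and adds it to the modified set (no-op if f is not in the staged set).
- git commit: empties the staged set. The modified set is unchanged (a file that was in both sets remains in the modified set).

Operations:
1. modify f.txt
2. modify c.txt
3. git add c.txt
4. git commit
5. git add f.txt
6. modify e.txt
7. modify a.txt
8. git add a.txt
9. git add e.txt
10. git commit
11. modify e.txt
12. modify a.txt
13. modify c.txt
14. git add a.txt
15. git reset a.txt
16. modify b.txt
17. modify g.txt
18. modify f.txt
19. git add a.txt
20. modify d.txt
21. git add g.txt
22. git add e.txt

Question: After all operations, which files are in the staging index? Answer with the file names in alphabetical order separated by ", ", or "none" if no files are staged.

Answer: a.txt, e.txt, g.txt

Derivation:
After op 1 (modify f.txt): modified={f.txt} staged={none}
After op 2 (modify c.txt): modified={c.txt, f.txt} staged={none}
After op 3 (git add c.txt): modified={f.txt} staged={c.txt}
After op 4 (git commit): modified={f.txt} staged={none}
After op 5 (git add f.txt): modified={none} staged={f.txt}
After op 6 (modify e.txt): modified={e.txt} staged={f.txt}
After op 7 (modify a.txt): modified={a.txt, e.txt} staged={f.txt}
After op 8 (git add a.txt): modified={e.txt} staged={a.txt, f.txt}
After op 9 (git add e.txt): modified={none} staged={a.txt, e.txt, f.txt}
After op 10 (git commit): modified={none} staged={none}
After op 11 (modify e.txt): modified={e.txt} staged={none}
After op 12 (modify a.txt): modified={a.txt, e.txt} staged={none}
After op 13 (modify c.txt): modified={a.txt, c.txt, e.txt} staged={none}
After op 14 (git add a.txt): modified={c.txt, e.txt} staged={a.txt}
After op 15 (git reset a.txt): modified={a.txt, c.txt, e.txt} staged={none}
After op 16 (modify b.txt): modified={a.txt, b.txt, c.txt, e.txt} staged={none}
After op 17 (modify g.txt): modified={a.txt, b.txt, c.txt, e.txt, g.txt} staged={none}
After op 18 (modify f.txt): modified={a.txt, b.txt, c.txt, e.txt, f.txt, g.txt} staged={none}
After op 19 (git add a.txt): modified={b.txt, c.txt, e.txt, f.txt, g.txt} staged={a.txt}
After op 20 (modify d.txt): modified={b.txt, c.txt, d.txt, e.txt, f.txt, g.txt} staged={a.txt}
After op 21 (git add g.txt): modified={b.txt, c.txt, d.txt, e.txt, f.txt} staged={a.txt, g.txt}
After op 22 (git add e.txt): modified={b.txt, c.txt, d.txt, f.txt} staged={a.txt, e.txt, g.txt}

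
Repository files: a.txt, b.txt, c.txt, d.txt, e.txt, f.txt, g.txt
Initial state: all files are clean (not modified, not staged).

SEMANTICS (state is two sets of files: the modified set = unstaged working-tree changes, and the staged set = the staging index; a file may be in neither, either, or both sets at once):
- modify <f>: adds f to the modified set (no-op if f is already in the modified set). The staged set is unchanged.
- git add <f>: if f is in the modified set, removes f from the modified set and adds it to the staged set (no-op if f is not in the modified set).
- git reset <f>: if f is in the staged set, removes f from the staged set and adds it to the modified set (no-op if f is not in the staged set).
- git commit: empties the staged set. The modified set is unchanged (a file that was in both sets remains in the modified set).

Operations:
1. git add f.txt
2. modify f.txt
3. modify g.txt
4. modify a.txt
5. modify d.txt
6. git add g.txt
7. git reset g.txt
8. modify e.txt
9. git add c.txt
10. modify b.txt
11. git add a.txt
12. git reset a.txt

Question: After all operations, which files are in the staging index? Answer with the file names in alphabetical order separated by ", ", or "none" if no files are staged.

Answer: none

Derivation:
After op 1 (git add f.txt): modified={none} staged={none}
After op 2 (modify f.txt): modified={f.txt} staged={none}
After op 3 (modify g.txt): modified={f.txt, g.txt} staged={none}
After op 4 (modify a.txt): modified={a.txt, f.txt, g.txt} staged={none}
After op 5 (modify d.txt): modified={a.txt, d.txt, f.txt, g.txt} staged={none}
After op 6 (git add g.txt): modified={a.txt, d.txt, f.txt} staged={g.txt}
After op 7 (git reset g.txt): modified={a.txt, d.txt, f.txt, g.txt} staged={none}
After op 8 (modify e.txt): modified={a.txt, d.txt, e.txt, f.txt, g.txt} staged={none}
After op 9 (git add c.txt): modified={a.txt, d.txt, e.txt, f.txt, g.txt} staged={none}
After op 10 (modify b.txt): modified={a.txt, b.txt, d.txt, e.txt, f.txt, g.txt} staged={none}
After op 11 (git add a.txt): modified={b.txt, d.txt, e.txt, f.txt, g.txt} staged={a.txt}
After op 12 (git reset a.txt): modified={a.txt, b.txt, d.txt, e.txt, f.txt, g.txt} staged={none}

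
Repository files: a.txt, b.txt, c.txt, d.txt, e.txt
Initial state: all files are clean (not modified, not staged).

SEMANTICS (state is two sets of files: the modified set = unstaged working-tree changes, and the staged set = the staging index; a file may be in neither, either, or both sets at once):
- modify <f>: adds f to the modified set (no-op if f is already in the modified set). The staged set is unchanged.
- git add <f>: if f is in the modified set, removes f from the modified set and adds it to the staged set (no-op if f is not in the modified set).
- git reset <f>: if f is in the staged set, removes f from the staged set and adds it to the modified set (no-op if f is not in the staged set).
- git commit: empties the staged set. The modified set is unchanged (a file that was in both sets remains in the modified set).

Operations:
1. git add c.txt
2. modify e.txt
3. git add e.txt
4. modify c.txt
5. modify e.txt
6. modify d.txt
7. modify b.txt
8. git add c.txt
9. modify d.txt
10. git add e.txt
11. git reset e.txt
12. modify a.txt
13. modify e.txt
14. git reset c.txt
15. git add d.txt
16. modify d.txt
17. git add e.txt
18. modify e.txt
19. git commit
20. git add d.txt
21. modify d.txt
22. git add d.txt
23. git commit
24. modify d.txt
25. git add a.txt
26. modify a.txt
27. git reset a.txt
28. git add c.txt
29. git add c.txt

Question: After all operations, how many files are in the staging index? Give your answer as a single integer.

Answer: 1

Derivation:
After op 1 (git add c.txt): modified={none} staged={none}
After op 2 (modify e.txt): modified={e.txt} staged={none}
After op 3 (git add e.txt): modified={none} staged={e.txt}
After op 4 (modify c.txt): modified={c.txt} staged={e.txt}
After op 5 (modify e.txt): modified={c.txt, e.txt} staged={e.txt}
After op 6 (modify d.txt): modified={c.txt, d.txt, e.txt} staged={e.txt}
After op 7 (modify b.txt): modified={b.txt, c.txt, d.txt, e.txt} staged={e.txt}
After op 8 (git add c.txt): modified={b.txt, d.txt, e.txt} staged={c.txt, e.txt}
After op 9 (modify d.txt): modified={b.txt, d.txt, e.txt} staged={c.txt, e.txt}
After op 10 (git add e.txt): modified={b.txt, d.txt} staged={c.txt, e.txt}
After op 11 (git reset e.txt): modified={b.txt, d.txt, e.txt} staged={c.txt}
After op 12 (modify a.txt): modified={a.txt, b.txt, d.txt, e.txt} staged={c.txt}
After op 13 (modify e.txt): modified={a.txt, b.txt, d.txt, e.txt} staged={c.txt}
After op 14 (git reset c.txt): modified={a.txt, b.txt, c.txt, d.txt, e.txt} staged={none}
After op 15 (git add d.txt): modified={a.txt, b.txt, c.txt, e.txt} staged={d.txt}
After op 16 (modify d.txt): modified={a.txt, b.txt, c.txt, d.txt, e.txt} staged={d.txt}
After op 17 (git add e.txt): modified={a.txt, b.txt, c.txt, d.txt} staged={d.txt, e.txt}
After op 18 (modify e.txt): modified={a.txt, b.txt, c.txt, d.txt, e.txt} staged={d.txt, e.txt}
After op 19 (git commit): modified={a.txt, b.txt, c.txt, d.txt, e.txt} staged={none}
After op 20 (git add d.txt): modified={a.txt, b.txt, c.txt, e.txt} staged={d.txt}
After op 21 (modify d.txt): modified={a.txt, b.txt, c.txt, d.txt, e.txt} staged={d.txt}
After op 22 (git add d.txt): modified={a.txt, b.txt, c.txt, e.txt} staged={d.txt}
After op 23 (git commit): modified={a.txt, b.txt, c.txt, e.txt} staged={none}
After op 24 (modify d.txt): modified={a.txt, b.txt, c.txt, d.txt, e.txt} staged={none}
After op 25 (git add a.txt): modified={b.txt, c.txt, d.txt, e.txt} staged={a.txt}
After op 26 (modify a.txt): modified={a.txt, b.txt, c.txt, d.txt, e.txt} staged={a.txt}
After op 27 (git reset a.txt): modified={a.txt, b.txt, c.txt, d.txt, e.txt} staged={none}
After op 28 (git add c.txt): modified={a.txt, b.txt, d.txt, e.txt} staged={c.txt}
After op 29 (git add c.txt): modified={a.txt, b.txt, d.txt, e.txt} staged={c.txt}
Final staged set: {c.txt} -> count=1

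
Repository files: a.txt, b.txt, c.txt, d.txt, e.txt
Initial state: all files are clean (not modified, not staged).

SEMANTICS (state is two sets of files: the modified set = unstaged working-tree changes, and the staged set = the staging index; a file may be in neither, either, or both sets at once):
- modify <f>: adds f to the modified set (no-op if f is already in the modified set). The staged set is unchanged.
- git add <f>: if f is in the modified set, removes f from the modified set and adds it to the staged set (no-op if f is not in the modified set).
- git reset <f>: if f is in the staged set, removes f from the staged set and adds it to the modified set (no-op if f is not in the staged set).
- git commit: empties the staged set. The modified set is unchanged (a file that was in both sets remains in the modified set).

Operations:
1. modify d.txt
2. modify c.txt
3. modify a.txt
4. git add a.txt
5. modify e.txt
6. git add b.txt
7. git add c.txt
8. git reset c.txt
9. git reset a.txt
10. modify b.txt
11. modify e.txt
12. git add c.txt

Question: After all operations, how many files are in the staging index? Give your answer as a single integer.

After op 1 (modify d.txt): modified={d.txt} staged={none}
After op 2 (modify c.txt): modified={c.txt, d.txt} staged={none}
After op 3 (modify a.txt): modified={a.txt, c.txt, d.txt} staged={none}
After op 4 (git add a.txt): modified={c.txt, d.txt} staged={a.txt}
After op 5 (modify e.txt): modified={c.txt, d.txt, e.txt} staged={a.txt}
After op 6 (git add b.txt): modified={c.txt, d.txt, e.txt} staged={a.txt}
After op 7 (git add c.txt): modified={d.txt, e.txt} staged={a.txt, c.txt}
After op 8 (git reset c.txt): modified={c.txt, d.txt, e.txt} staged={a.txt}
After op 9 (git reset a.txt): modified={a.txt, c.txt, d.txt, e.txt} staged={none}
After op 10 (modify b.txt): modified={a.txt, b.txt, c.txt, d.txt, e.txt} staged={none}
After op 11 (modify e.txt): modified={a.txt, b.txt, c.txt, d.txt, e.txt} staged={none}
After op 12 (git add c.txt): modified={a.txt, b.txt, d.txt, e.txt} staged={c.txt}
Final staged set: {c.txt} -> count=1

Answer: 1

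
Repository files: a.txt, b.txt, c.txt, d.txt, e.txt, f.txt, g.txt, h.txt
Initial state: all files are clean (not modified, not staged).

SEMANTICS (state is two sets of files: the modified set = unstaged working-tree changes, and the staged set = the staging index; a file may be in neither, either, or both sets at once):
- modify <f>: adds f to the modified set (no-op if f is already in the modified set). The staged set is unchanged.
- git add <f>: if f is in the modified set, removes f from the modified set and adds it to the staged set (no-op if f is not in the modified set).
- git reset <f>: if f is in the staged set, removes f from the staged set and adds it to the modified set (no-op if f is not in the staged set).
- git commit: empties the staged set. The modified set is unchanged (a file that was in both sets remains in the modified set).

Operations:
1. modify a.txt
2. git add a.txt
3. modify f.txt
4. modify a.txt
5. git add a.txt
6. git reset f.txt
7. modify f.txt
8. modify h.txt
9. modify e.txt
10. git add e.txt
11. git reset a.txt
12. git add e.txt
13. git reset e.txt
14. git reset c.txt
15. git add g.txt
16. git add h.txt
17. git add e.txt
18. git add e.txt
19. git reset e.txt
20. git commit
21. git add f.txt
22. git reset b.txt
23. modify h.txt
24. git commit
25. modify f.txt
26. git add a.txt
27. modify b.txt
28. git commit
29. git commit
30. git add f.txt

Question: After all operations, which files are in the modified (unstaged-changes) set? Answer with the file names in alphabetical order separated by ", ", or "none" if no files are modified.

Answer: b.txt, e.txt, h.txt

Derivation:
After op 1 (modify a.txt): modified={a.txt} staged={none}
After op 2 (git add a.txt): modified={none} staged={a.txt}
After op 3 (modify f.txt): modified={f.txt} staged={a.txt}
After op 4 (modify a.txt): modified={a.txt, f.txt} staged={a.txt}
After op 5 (git add a.txt): modified={f.txt} staged={a.txt}
After op 6 (git reset f.txt): modified={f.txt} staged={a.txt}
After op 7 (modify f.txt): modified={f.txt} staged={a.txt}
After op 8 (modify h.txt): modified={f.txt, h.txt} staged={a.txt}
After op 9 (modify e.txt): modified={e.txt, f.txt, h.txt} staged={a.txt}
After op 10 (git add e.txt): modified={f.txt, h.txt} staged={a.txt, e.txt}
After op 11 (git reset a.txt): modified={a.txt, f.txt, h.txt} staged={e.txt}
After op 12 (git add e.txt): modified={a.txt, f.txt, h.txt} staged={e.txt}
After op 13 (git reset e.txt): modified={a.txt, e.txt, f.txt, h.txt} staged={none}
After op 14 (git reset c.txt): modified={a.txt, e.txt, f.txt, h.txt} staged={none}
After op 15 (git add g.txt): modified={a.txt, e.txt, f.txt, h.txt} staged={none}
After op 16 (git add h.txt): modified={a.txt, e.txt, f.txt} staged={h.txt}
After op 17 (git add e.txt): modified={a.txt, f.txt} staged={e.txt, h.txt}
After op 18 (git add e.txt): modified={a.txt, f.txt} staged={e.txt, h.txt}
After op 19 (git reset e.txt): modified={a.txt, e.txt, f.txt} staged={h.txt}
After op 20 (git commit): modified={a.txt, e.txt, f.txt} staged={none}
After op 21 (git add f.txt): modified={a.txt, e.txt} staged={f.txt}
After op 22 (git reset b.txt): modified={a.txt, e.txt} staged={f.txt}
After op 23 (modify h.txt): modified={a.txt, e.txt, h.txt} staged={f.txt}
After op 24 (git commit): modified={a.txt, e.txt, h.txt} staged={none}
After op 25 (modify f.txt): modified={a.txt, e.txt, f.txt, h.txt} staged={none}
After op 26 (git add a.txt): modified={e.txt, f.txt, h.txt} staged={a.txt}
After op 27 (modify b.txt): modified={b.txt, e.txt, f.txt, h.txt} staged={a.txt}
After op 28 (git commit): modified={b.txt, e.txt, f.txt, h.txt} staged={none}
After op 29 (git commit): modified={b.txt, e.txt, f.txt, h.txt} staged={none}
After op 30 (git add f.txt): modified={b.txt, e.txt, h.txt} staged={f.txt}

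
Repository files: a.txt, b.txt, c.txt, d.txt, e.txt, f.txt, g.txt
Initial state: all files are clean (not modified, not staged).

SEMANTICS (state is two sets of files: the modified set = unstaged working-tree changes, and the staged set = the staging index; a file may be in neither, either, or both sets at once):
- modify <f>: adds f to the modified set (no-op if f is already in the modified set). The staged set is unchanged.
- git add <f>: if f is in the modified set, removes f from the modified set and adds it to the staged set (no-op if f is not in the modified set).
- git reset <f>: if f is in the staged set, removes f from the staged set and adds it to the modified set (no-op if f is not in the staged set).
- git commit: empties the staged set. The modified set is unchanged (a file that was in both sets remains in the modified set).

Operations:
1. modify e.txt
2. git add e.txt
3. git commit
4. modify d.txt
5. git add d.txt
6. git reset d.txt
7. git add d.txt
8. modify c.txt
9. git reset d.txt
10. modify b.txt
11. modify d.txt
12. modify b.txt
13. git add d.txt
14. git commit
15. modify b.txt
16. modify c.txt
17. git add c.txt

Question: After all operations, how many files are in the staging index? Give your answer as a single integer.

Answer: 1

Derivation:
After op 1 (modify e.txt): modified={e.txt} staged={none}
After op 2 (git add e.txt): modified={none} staged={e.txt}
After op 3 (git commit): modified={none} staged={none}
After op 4 (modify d.txt): modified={d.txt} staged={none}
After op 5 (git add d.txt): modified={none} staged={d.txt}
After op 6 (git reset d.txt): modified={d.txt} staged={none}
After op 7 (git add d.txt): modified={none} staged={d.txt}
After op 8 (modify c.txt): modified={c.txt} staged={d.txt}
After op 9 (git reset d.txt): modified={c.txt, d.txt} staged={none}
After op 10 (modify b.txt): modified={b.txt, c.txt, d.txt} staged={none}
After op 11 (modify d.txt): modified={b.txt, c.txt, d.txt} staged={none}
After op 12 (modify b.txt): modified={b.txt, c.txt, d.txt} staged={none}
After op 13 (git add d.txt): modified={b.txt, c.txt} staged={d.txt}
After op 14 (git commit): modified={b.txt, c.txt} staged={none}
After op 15 (modify b.txt): modified={b.txt, c.txt} staged={none}
After op 16 (modify c.txt): modified={b.txt, c.txt} staged={none}
After op 17 (git add c.txt): modified={b.txt} staged={c.txt}
Final staged set: {c.txt} -> count=1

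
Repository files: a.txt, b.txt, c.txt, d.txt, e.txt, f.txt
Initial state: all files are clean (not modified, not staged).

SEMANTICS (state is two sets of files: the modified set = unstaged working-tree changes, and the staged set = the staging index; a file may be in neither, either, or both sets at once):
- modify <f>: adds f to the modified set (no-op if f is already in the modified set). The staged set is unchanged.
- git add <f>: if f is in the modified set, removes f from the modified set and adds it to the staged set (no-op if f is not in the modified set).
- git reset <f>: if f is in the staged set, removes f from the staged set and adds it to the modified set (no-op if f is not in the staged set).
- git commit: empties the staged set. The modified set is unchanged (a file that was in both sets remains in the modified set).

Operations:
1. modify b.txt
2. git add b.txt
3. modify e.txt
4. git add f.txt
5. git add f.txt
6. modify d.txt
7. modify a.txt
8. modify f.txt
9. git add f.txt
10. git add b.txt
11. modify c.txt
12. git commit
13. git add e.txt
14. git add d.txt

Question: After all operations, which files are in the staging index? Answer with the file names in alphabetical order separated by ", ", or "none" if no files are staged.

Answer: d.txt, e.txt

Derivation:
After op 1 (modify b.txt): modified={b.txt} staged={none}
After op 2 (git add b.txt): modified={none} staged={b.txt}
After op 3 (modify e.txt): modified={e.txt} staged={b.txt}
After op 4 (git add f.txt): modified={e.txt} staged={b.txt}
After op 5 (git add f.txt): modified={e.txt} staged={b.txt}
After op 6 (modify d.txt): modified={d.txt, e.txt} staged={b.txt}
After op 7 (modify a.txt): modified={a.txt, d.txt, e.txt} staged={b.txt}
After op 8 (modify f.txt): modified={a.txt, d.txt, e.txt, f.txt} staged={b.txt}
After op 9 (git add f.txt): modified={a.txt, d.txt, e.txt} staged={b.txt, f.txt}
After op 10 (git add b.txt): modified={a.txt, d.txt, e.txt} staged={b.txt, f.txt}
After op 11 (modify c.txt): modified={a.txt, c.txt, d.txt, e.txt} staged={b.txt, f.txt}
After op 12 (git commit): modified={a.txt, c.txt, d.txt, e.txt} staged={none}
After op 13 (git add e.txt): modified={a.txt, c.txt, d.txt} staged={e.txt}
After op 14 (git add d.txt): modified={a.txt, c.txt} staged={d.txt, e.txt}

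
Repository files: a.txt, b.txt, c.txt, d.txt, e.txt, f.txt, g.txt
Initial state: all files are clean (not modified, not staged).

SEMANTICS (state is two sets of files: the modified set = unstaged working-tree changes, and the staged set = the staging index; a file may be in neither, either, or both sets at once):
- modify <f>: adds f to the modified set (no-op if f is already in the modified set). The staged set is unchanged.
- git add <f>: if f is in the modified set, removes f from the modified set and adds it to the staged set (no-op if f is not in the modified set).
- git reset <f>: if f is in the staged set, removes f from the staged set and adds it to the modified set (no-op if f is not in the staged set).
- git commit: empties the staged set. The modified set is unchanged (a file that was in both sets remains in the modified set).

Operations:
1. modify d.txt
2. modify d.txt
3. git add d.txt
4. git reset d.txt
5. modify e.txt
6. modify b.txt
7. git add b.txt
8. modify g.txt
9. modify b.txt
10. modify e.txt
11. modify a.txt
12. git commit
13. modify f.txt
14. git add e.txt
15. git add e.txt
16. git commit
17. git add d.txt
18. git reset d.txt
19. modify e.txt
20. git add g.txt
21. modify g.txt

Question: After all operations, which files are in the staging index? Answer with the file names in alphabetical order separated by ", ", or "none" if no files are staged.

Answer: g.txt

Derivation:
After op 1 (modify d.txt): modified={d.txt} staged={none}
After op 2 (modify d.txt): modified={d.txt} staged={none}
After op 3 (git add d.txt): modified={none} staged={d.txt}
After op 4 (git reset d.txt): modified={d.txt} staged={none}
After op 5 (modify e.txt): modified={d.txt, e.txt} staged={none}
After op 6 (modify b.txt): modified={b.txt, d.txt, e.txt} staged={none}
After op 7 (git add b.txt): modified={d.txt, e.txt} staged={b.txt}
After op 8 (modify g.txt): modified={d.txt, e.txt, g.txt} staged={b.txt}
After op 9 (modify b.txt): modified={b.txt, d.txt, e.txt, g.txt} staged={b.txt}
After op 10 (modify e.txt): modified={b.txt, d.txt, e.txt, g.txt} staged={b.txt}
After op 11 (modify a.txt): modified={a.txt, b.txt, d.txt, e.txt, g.txt} staged={b.txt}
After op 12 (git commit): modified={a.txt, b.txt, d.txt, e.txt, g.txt} staged={none}
After op 13 (modify f.txt): modified={a.txt, b.txt, d.txt, e.txt, f.txt, g.txt} staged={none}
After op 14 (git add e.txt): modified={a.txt, b.txt, d.txt, f.txt, g.txt} staged={e.txt}
After op 15 (git add e.txt): modified={a.txt, b.txt, d.txt, f.txt, g.txt} staged={e.txt}
After op 16 (git commit): modified={a.txt, b.txt, d.txt, f.txt, g.txt} staged={none}
After op 17 (git add d.txt): modified={a.txt, b.txt, f.txt, g.txt} staged={d.txt}
After op 18 (git reset d.txt): modified={a.txt, b.txt, d.txt, f.txt, g.txt} staged={none}
After op 19 (modify e.txt): modified={a.txt, b.txt, d.txt, e.txt, f.txt, g.txt} staged={none}
After op 20 (git add g.txt): modified={a.txt, b.txt, d.txt, e.txt, f.txt} staged={g.txt}
After op 21 (modify g.txt): modified={a.txt, b.txt, d.txt, e.txt, f.txt, g.txt} staged={g.txt}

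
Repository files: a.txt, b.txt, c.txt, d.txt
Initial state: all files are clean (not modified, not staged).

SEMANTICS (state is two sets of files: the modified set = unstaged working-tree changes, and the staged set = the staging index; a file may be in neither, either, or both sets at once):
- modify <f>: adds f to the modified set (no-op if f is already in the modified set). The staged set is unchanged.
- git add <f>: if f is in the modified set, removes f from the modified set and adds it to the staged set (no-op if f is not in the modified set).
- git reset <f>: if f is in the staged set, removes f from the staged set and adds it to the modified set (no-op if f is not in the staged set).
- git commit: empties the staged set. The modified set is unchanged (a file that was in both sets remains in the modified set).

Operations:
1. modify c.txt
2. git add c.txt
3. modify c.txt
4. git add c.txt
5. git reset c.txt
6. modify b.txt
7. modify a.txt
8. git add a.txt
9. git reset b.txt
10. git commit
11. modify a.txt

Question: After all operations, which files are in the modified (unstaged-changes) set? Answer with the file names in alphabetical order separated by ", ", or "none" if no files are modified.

After op 1 (modify c.txt): modified={c.txt} staged={none}
After op 2 (git add c.txt): modified={none} staged={c.txt}
After op 3 (modify c.txt): modified={c.txt} staged={c.txt}
After op 4 (git add c.txt): modified={none} staged={c.txt}
After op 5 (git reset c.txt): modified={c.txt} staged={none}
After op 6 (modify b.txt): modified={b.txt, c.txt} staged={none}
After op 7 (modify a.txt): modified={a.txt, b.txt, c.txt} staged={none}
After op 8 (git add a.txt): modified={b.txt, c.txt} staged={a.txt}
After op 9 (git reset b.txt): modified={b.txt, c.txt} staged={a.txt}
After op 10 (git commit): modified={b.txt, c.txt} staged={none}
After op 11 (modify a.txt): modified={a.txt, b.txt, c.txt} staged={none}

Answer: a.txt, b.txt, c.txt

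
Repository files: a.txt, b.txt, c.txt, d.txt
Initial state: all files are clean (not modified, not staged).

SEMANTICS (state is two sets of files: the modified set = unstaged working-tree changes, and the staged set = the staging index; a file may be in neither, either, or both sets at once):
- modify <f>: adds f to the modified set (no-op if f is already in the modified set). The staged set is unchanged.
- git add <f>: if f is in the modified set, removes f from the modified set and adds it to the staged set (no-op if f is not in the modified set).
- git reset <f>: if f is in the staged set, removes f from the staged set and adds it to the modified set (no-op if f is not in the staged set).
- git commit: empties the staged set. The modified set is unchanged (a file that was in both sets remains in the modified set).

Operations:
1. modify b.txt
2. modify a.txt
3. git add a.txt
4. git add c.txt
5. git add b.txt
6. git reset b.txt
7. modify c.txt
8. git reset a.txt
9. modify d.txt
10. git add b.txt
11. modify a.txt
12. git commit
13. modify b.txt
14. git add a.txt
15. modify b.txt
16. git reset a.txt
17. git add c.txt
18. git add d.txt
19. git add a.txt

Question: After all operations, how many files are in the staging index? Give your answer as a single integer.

After op 1 (modify b.txt): modified={b.txt} staged={none}
After op 2 (modify a.txt): modified={a.txt, b.txt} staged={none}
After op 3 (git add a.txt): modified={b.txt} staged={a.txt}
After op 4 (git add c.txt): modified={b.txt} staged={a.txt}
After op 5 (git add b.txt): modified={none} staged={a.txt, b.txt}
After op 6 (git reset b.txt): modified={b.txt} staged={a.txt}
After op 7 (modify c.txt): modified={b.txt, c.txt} staged={a.txt}
After op 8 (git reset a.txt): modified={a.txt, b.txt, c.txt} staged={none}
After op 9 (modify d.txt): modified={a.txt, b.txt, c.txt, d.txt} staged={none}
After op 10 (git add b.txt): modified={a.txt, c.txt, d.txt} staged={b.txt}
After op 11 (modify a.txt): modified={a.txt, c.txt, d.txt} staged={b.txt}
After op 12 (git commit): modified={a.txt, c.txt, d.txt} staged={none}
After op 13 (modify b.txt): modified={a.txt, b.txt, c.txt, d.txt} staged={none}
After op 14 (git add a.txt): modified={b.txt, c.txt, d.txt} staged={a.txt}
After op 15 (modify b.txt): modified={b.txt, c.txt, d.txt} staged={a.txt}
After op 16 (git reset a.txt): modified={a.txt, b.txt, c.txt, d.txt} staged={none}
After op 17 (git add c.txt): modified={a.txt, b.txt, d.txt} staged={c.txt}
After op 18 (git add d.txt): modified={a.txt, b.txt} staged={c.txt, d.txt}
After op 19 (git add a.txt): modified={b.txt} staged={a.txt, c.txt, d.txt}
Final staged set: {a.txt, c.txt, d.txt} -> count=3

Answer: 3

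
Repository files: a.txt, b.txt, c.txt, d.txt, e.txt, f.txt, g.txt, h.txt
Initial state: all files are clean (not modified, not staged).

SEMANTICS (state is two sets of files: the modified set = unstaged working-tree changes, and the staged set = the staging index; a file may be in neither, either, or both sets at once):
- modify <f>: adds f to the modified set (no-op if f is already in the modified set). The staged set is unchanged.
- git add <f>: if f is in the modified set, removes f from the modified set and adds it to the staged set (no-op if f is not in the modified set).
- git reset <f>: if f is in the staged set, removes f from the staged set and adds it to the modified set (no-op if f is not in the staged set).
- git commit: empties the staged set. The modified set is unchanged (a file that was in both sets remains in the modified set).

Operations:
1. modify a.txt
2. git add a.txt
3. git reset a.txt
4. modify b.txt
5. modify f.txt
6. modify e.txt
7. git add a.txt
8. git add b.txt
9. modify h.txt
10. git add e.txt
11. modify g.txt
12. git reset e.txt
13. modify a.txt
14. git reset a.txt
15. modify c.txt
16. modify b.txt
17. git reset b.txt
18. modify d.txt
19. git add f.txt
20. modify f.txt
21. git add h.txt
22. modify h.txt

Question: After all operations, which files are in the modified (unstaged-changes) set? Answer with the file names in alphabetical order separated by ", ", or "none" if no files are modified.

Answer: a.txt, b.txt, c.txt, d.txt, e.txt, f.txt, g.txt, h.txt

Derivation:
After op 1 (modify a.txt): modified={a.txt} staged={none}
After op 2 (git add a.txt): modified={none} staged={a.txt}
After op 3 (git reset a.txt): modified={a.txt} staged={none}
After op 4 (modify b.txt): modified={a.txt, b.txt} staged={none}
After op 5 (modify f.txt): modified={a.txt, b.txt, f.txt} staged={none}
After op 6 (modify e.txt): modified={a.txt, b.txt, e.txt, f.txt} staged={none}
After op 7 (git add a.txt): modified={b.txt, e.txt, f.txt} staged={a.txt}
After op 8 (git add b.txt): modified={e.txt, f.txt} staged={a.txt, b.txt}
After op 9 (modify h.txt): modified={e.txt, f.txt, h.txt} staged={a.txt, b.txt}
After op 10 (git add e.txt): modified={f.txt, h.txt} staged={a.txt, b.txt, e.txt}
After op 11 (modify g.txt): modified={f.txt, g.txt, h.txt} staged={a.txt, b.txt, e.txt}
After op 12 (git reset e.txt): modified={e.txt, f.txt, g.txt, h.txt} staged={a.txt, b.txt}
After op 13 (modify a.txt): modified={a.txt, e.txt, f.txt, g.txt, h.txt} staged={a.txt, b.txt}
After op 14 (git reset a.txt): modified={a.txt, e.txt, f.txt, g.txt, h.txt} staged={b.txt}
After op 15 (modify c.txt): modified={a.txt, c.txt, e.txt, f.txt, g.txt, h.txt} staged={b.txt}
After op 16 (modify b.txt): modified={a.txt, b.txt, c.txt, e.txt, f.txt, g.txt, h.txt} staged={b.txt}
After op 17 (git reset b.txt): modified={a.txt, b.txt, c.txt, e.txt, f.txt, g.txt, h.txt} staged={none}
After op 18 (modify d.txt): modified={a.txt, b.txt, c.txt, d.txt, e.txt, f.txt, g.txt, h.txt} staged={none}
After op 19 (git add f.txt): modified={a.txt, b.txt, c.txt, d.txt, e.txt, g.txt, h.txt} staged={f.txt}
After op 20 (modify f.txt): modified={a.txt, b.txt, c.txt, d.txt, e.txt, f.txt, g.txt, h.txt} staged={f.txt}
After op 21 (git add h.txt): modified={a.txt, b.txt, c.txt, d.txt, e.txt, f.txt, g.txt} staged={f.txt, h.txt}
After op 22 (modify h.txt): modified={a.txt, b.txt, c.txt, d.txt, e.txt, f.txt, g.txt, h.txt} staged={f.txt, h.txt}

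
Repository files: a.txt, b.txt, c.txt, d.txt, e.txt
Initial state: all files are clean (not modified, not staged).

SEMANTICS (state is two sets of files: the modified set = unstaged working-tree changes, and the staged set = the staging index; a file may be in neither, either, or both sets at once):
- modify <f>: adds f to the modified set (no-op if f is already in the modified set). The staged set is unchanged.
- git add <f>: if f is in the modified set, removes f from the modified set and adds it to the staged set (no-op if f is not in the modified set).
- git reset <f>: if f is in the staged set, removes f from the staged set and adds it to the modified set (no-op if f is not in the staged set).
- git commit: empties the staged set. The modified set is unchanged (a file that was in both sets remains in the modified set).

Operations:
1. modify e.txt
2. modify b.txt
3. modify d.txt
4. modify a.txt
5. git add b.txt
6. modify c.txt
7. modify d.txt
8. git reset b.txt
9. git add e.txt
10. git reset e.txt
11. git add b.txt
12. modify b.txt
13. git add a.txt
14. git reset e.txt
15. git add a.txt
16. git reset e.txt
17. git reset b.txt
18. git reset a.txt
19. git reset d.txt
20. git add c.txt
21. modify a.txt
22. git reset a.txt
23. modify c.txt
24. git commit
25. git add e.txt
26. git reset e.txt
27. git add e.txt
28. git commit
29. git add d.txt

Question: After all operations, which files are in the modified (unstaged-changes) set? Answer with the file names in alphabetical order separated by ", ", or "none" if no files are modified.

After op 1 (modify e.txt): modified={e.txt} staged={none}
After op 2 (modify b.txt): modified={b.txt, e.txt} staged={none}
After op 3 (modify d.txt): modified={b.txt, d.txt, e.txt} staged={none}
After op 4 (modify a.txt): modified={a.txt, b.txt, d.txt, e.txt} staged={none}
After op 5 (git add b.txt): modified={a.txt, d.txt, e.txt} staged={b.txt}
After op 6 (modify c.txt): modified={a.txt, c.txt, d.txt, e.txt} staged={b.txt}
After op 7 (modify d.txt): modified={a.txt, c.txt, d.txt, e.txt} staged={b.txt}
After op 8 (git reset b.txt): modified={a.txt, b.txt, c.txt, d.txt, e.txt} staged={none}
After op 9 (git add e.txt): modified={a.txt, b.txt, c.txt, d.txt} staged={e.txt}
After op 10 (git reset e.txt): modified={a.txt, b.txt, c.txt, d.txt, e.txt} staged={none}
After op 11 (git add b.txt): modified={a.txt, c.txt, d.txt, e.txt} staged={b.txt}
After op 12 (modify b.txt): modified={a.txt, b.txt, c.txt, d.txt, e.txt} staged={b.txt}
After op 13 (git add a.txt): modified={b.txt, c.txt, d.txt, e.txt} staged={a.txt, b.txt}
After op 14 (git reset e.txt): modified={b.txt, c.txt, d.txt, e.txt} staged={a.txt, b.txt}
After op 15 (git add a.txt): modified={b.txt, c.txt, d.txt, e.txt} staged={a.txt, b.txt}
After op 16 (git reset e.txt): modified={b.txt, c.txt, d.txt, e.txt} staged={a.txt, b.txt}
After op 17 (git reset b.txt): modified={b.txt, c.txt, d.txt, e.txt} staged={a.txt}
After op 18 (git reset a.txt): modified={a.txt, b.txt, c.txt, d.txt, e.txt} staged={none}
After op 19 (git reset d.txt): modified={a.txt, b.txt, c.txt, d.txt, e.txt} staged={none}
After op 20 (git add c.txt): modified={a.txt, b.txt, d.txt, e.txt} staged={c.txt}
After op 21 (modify a.txt): modified={a.txt, b.txt, d.txt, e.txt} staged={c.txt}
After op 22 (git reset a.txt): modified={a.txt, b.txt, d.txt, e.txt} staged={c.txt}
After op 23 (modify c.txt): modified={a.txt, b.txt, c.txt, d.txt, e.txt} staged={c.txt}
After op 24 (git commit): modified={a.txt, b.txt, c.txt, d.txt, e.txt} staged={none}
After op 25 (git add e.txt): modified={a.txt, b.txt, c.txt, d.txt} staged={e.txt}
After op 26 (git reset e.txt): modified={a.txt, b.txt, c.txt, d.txt, e.txt} staged={none}
After op 27 (git add e.txt): modified={a.txt, b.txt, c.txt, d.txt} staged={e.txt}
After op 28 (git commit): modified={a.txt, b.txt, c.txt, d.txt} staged={none}
After op 29 (git add d.txt): modified={a.txt, b.txt, c.txt} staged={d.txt}

Answer: a.txt, b.txt, c.txt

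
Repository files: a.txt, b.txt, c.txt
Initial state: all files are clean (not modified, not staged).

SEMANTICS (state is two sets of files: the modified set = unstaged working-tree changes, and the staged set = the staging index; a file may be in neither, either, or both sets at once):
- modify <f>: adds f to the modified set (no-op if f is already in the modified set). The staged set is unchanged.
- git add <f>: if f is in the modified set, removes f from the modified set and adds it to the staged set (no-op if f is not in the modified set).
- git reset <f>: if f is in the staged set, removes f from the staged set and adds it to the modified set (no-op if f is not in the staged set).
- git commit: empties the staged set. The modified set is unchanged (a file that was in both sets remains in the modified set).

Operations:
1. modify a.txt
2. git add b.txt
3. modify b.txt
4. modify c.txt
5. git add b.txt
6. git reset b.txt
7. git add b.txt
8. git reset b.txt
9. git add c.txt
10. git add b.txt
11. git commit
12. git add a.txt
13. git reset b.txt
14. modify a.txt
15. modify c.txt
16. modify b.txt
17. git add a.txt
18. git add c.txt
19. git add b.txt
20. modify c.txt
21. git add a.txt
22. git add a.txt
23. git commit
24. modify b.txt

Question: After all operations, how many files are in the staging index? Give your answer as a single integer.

Answer: 0

Derivation:
After op 1 (modify a.txt): modified={a.txt} staged={none}
After op 2 (git add b.txt): modified={a.txt} staged={none}
After op 3 (modify b.txt): modified={a.txt, b.txt} staged={none}
After op 4 (modify c.txt): modified={a.txt, b.txt, c.txt} staged={none}
After op 5 (git add b.txt): modified={a.txt, c.txt} staged={b.txt}
After op 6 (git reset b.txt): modified={a.txt, b.txt, c.txt} staged={none}
After op 7 (git add b.txt): modified={a.txt, c.txt} staged={b.txt}
After op 8 (git reset b.txt): modified={a.txt, b.txt, c.txt} staged={none}
After op 9 (git add c.txt): modified={a.txt, b.txt} staged={c.txt}
After op 10 (git add b.txt): modified={a.txt} staged={b.txt, c.txt}
After op 11 (git commit): modified={a.txt} staged={none}
After op 12 (git add a.txt): modified={none} staged={a.txt}
After op 13 (git reset b.txt): modified={none} staged={a.txt}
After op 14 (modify a.txt): modified={a.txt} staged={a.txt}
After op 15 (modify c.txt): modified={a.txt, c.txt} staged={a.txt}
After op 16 (modify b.txt): modified={a.txt, b.txt, c.txt} staged={a.txt}
After op 17 (git add a.txt): modified={b.txt, c.txt} staged={a.txt}
After op 18 (git add c.txt): modified={b.txt} staged={a.txt, c.txt}
After op 19 (git add b.txt): modified={none} staged={a.txt, b.txt, c.txt}
After op 20 (modify c.txt): modified={c.txt} staged={a.txt, b.txt, c.txt}
After op 21 (git add a.txt): modified={c.txt} staged={a.txt, b.txt, c.txt}
After op 22 (git add a.txt): modified={c.txt} staged={a.txt, b.txt, c.txt}
After op 23 (git commit): modified={c.txt} staged={none}
After op 24 (modify b.txt): modified={b.txt, c.txt} staged={none}
Final staged set: {none} -> count=0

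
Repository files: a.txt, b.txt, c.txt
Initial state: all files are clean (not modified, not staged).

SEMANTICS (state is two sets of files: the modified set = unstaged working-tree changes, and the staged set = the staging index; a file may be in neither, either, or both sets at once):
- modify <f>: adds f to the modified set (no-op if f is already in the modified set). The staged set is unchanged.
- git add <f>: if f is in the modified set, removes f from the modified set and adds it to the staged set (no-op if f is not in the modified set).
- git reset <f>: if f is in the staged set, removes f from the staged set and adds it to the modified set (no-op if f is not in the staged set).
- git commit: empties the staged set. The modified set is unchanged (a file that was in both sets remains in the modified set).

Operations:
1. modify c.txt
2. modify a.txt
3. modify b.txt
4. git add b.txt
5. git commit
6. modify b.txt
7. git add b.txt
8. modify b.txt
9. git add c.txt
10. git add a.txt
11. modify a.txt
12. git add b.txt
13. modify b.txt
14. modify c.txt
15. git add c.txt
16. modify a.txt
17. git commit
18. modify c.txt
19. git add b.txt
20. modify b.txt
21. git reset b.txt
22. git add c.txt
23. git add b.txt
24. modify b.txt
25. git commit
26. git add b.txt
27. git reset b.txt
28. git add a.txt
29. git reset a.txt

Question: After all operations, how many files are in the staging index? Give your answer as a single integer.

After op 1 (modify c.txt): modified={c.txt} staged={none}
After op 2 (modify a.txt): modified={a.txt, c.txt} staged={none}
After op 3 (modify b.txt): modified={a.txt, b.txt, c.txt} staged={none}
After op 4 (git add b.txt): modified={a.txt, c.txt} staged={b.txt}
After op 5 (git commit): modified={a.txt, c.txt} staged={none}
After op 6 (modify b.txt): modified={a.txt, b.txt, c.txt} staged={none}
After op 7 (git add b.txt): modified={a.txt, c.txt} staged={b.txt}
After op 8 (modify b.txt): modified={a.txt, b.txt, c.txt} staged={b.txt}
After op 9 (git add c.txt): modified={a.txt, b.txt} staged={b.txt, c.txt}
After op 10 (git add a.txt): modified={b.txt} staged={a.txt, b.txt, c.txt}
After op 11 (modify a.txt): modified={a.txt, b.txt} staged={a.txt, b.txt, c.txt}
After op 12 (git add b.txt): modified={a.txt} staged={a.txt, b.txt, c.txt}
After op 13 (modify b.txt): modified={a.txt, b.txt} staged={a.txt, b.txt, c.txt}
After op 14 (modify c.txt): modified={a.txt, b.txt, c.txt} staged={a.txt, b.txt, c.txt}
After op 15 (git add c.txt): modified={a.txt, b.txt} staged={a.txt, b.txt, c.txt}
After op 16 (modify a.txt): modified={a.txt, b.txt} staged={a.txt, b.txt, c.txt}
After op 17 (git commit): modified={a.txt, b.txt} staged={none}
After op 18 (modify c.txt): modified={a.txt, b.txt, c.txt} staged={none}
After op 19 (git add b.txt): modified={a.txt, c.txt} staged={b.txt}
After op 20 (modify b.txt): modified={a.txt, b.txt, c.txt} staged={b.txt}
After op 21 (git reset b.txt): modified={a.txt, b.txt, c.txt} staged={none}
After op 22 (git add c.txt): modified={a.txt, b.txt} staged={c.txt}
After op 23 (git add b.txt): modified={a.txt} staged={b.txt, c.txt}
After op 24 (modify b.txt): modified={a.txt, b.txt} staged={b.txt, c.txt}
After op 25 (git commit): modified={a.txt, b.txt} staged={none}
After op 26 (git add b.txt): modified={a.txt} staged={b.txt}
After op 27 (git reset b.txt): modified={a.txt, b.txt} staged={none}
After op 28 (git add a.txt): modified={b.txt} staged={a.txt}
After op 29 (git reset a.txt): modified={a.txt, b.txt} staged={none}
Final staged set: {none} -> count=0

Answer: 0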